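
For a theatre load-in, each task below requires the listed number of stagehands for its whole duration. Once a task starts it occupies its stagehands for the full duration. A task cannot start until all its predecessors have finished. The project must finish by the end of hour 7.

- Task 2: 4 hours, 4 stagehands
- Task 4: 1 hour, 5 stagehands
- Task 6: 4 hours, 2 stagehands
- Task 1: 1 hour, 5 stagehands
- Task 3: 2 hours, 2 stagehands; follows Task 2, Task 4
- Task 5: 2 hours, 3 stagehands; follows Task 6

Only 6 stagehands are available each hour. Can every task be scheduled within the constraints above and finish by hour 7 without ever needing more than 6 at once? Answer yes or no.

Total stagehand-hours = 44; over 7 hours the average is 44/7 > 6, so some hour must exceed 6.

no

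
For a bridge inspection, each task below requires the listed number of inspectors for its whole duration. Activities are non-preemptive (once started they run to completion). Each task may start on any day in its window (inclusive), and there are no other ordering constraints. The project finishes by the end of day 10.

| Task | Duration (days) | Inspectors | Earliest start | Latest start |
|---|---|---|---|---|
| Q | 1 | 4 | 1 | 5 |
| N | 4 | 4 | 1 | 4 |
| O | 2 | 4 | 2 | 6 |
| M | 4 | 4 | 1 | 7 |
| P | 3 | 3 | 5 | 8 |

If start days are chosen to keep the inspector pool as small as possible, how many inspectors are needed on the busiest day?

8

Early-start (Q@1, N@1, O@2, M@1, P@5) gives peak 12: d1:12  d2:12  d3:12  d4:8  d5:3  d6:3  d7:3  d8:0  d9:0  d10:0.
Shift M→4.
Schedule Q@1, N@1, O@2, M@4, P@5: d1:8  d2:8  d3:8  d4:8  d5:7  d6:7  d7:7  d8:0  d9:0  d10:0 — peak 8.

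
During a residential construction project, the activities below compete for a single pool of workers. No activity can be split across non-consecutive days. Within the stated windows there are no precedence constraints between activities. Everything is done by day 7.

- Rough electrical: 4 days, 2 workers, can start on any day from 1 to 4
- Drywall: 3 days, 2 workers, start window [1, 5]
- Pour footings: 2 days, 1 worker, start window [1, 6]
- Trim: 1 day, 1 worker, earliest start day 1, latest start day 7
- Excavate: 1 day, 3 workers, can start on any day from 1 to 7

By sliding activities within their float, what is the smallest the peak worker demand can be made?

Early-start (Rough electrical@1, Drywall@1, Pour footings@1, Trim@1, Excavate@1) gives peak 9: d1:9  d2:5  d3:4  d4:2  d5:0  d6:0  d7:0.
Shift Pour footings→4, Trim→4, Excavate→5.
Schedule Rough electrical@1, Drywall@1, Pour footings@4, Trim@4, Excavate@5: d1:4  d2:4  d3:4  d4:4  d5:4  d6:0  d7:0 — peak 4.

4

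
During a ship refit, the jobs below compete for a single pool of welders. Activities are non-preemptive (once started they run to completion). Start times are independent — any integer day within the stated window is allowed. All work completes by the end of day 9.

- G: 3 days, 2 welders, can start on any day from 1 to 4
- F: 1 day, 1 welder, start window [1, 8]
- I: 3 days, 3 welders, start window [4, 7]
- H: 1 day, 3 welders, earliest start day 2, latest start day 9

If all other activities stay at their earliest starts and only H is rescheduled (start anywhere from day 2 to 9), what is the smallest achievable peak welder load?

H@2: d1:3  d2:5  d3:2  d4:3  d5:3  d6:3  d7:0  d8:0  d9:0 → peak 5
H@3: d1:3  d2:2  d3:5  d4:3  d5:3  d6:3  d7:0  d8:0  d9:0 → peak 5
H@4: d1:3  d2:2  d3:2  d4:6  d5:3  d6:3  d7:0  d8:0  d9:0 → peak 6
H@5: d1:3  d2:2  d3:2  d4:3  d5:6  d6:3  d7:0  d8:0  d9:0 → peak 6
H@6: d1:3  d2:2  d3:2  d4:3  d5:3  d6:6  d7:0  d8:0  d9:0 → peak 6
H@7: d1:3  d2:2  d3:2  d4:3  d5:3  d6:3  d7:3  d8:0  d9:0 → peak 3
H@8: d1:3  d2:2  d3:2  d4:3  d5:3  d6:3  d7:0  d8:3  d9:0 → peak 3
H@9: d1:3  d2:2  d3:2  d4:3  d5:3  d6:3  d7:0  d8:0  d9:3 → peak 3
Best is H@7, peak 3.

3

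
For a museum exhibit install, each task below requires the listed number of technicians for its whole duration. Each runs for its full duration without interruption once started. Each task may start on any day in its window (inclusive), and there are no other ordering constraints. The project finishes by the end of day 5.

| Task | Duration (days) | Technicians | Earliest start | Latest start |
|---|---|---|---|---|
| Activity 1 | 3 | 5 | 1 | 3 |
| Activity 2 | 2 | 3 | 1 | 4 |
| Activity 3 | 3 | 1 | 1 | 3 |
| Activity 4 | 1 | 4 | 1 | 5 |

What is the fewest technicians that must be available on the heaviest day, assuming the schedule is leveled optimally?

Early-start (Activity 1@1, Activity 2@1, Activity 3@1, Activity 4@1) gives peak 13: d1:13  d2:9  d3:6  d4:0  d5:0.
Shift Activity 2→4, Activity 4→4.
Schedule Activity 1@1, Activity 2@4, Activity 3@1, Activity 4@4: d1:6  d2:6  d3:6  d4:7  d5:3 — peak 7.

7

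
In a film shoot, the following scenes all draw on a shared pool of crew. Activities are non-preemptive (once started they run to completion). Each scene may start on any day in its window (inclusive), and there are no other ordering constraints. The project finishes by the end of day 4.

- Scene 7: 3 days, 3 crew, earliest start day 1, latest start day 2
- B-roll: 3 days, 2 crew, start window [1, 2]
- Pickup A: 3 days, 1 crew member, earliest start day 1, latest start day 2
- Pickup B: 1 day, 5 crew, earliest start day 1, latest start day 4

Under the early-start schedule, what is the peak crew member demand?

11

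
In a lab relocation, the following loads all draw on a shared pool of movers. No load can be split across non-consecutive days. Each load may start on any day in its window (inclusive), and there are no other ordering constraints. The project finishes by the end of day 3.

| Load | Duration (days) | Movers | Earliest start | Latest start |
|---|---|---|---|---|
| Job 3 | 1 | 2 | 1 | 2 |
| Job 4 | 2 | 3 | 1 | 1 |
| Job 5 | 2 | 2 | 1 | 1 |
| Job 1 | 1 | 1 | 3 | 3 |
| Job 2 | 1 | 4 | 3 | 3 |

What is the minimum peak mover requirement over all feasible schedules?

7

Schedule Job 3@1, Job 4@1, Job 5@1, Job 1@3, Job 2@3: d1:7  d2:5  d3:5 — peak 7.
No arrangement of the 2 feasible schedules does better.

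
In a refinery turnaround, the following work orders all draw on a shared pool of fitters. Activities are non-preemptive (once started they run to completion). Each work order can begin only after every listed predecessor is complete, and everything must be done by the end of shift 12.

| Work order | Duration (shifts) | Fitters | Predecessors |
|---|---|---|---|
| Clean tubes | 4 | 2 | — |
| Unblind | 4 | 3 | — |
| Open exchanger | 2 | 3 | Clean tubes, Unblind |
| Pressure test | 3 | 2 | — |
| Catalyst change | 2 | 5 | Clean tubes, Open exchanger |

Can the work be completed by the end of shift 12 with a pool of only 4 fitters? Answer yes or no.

The minimum achievable peak is 5; 4 < 5, so no feasible schedule stays within the cap.

no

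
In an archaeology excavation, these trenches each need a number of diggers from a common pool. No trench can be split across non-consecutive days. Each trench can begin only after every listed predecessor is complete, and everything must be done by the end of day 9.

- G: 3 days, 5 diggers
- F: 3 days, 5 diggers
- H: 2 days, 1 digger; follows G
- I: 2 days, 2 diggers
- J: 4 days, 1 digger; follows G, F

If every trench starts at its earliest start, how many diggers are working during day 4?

2

At early start, day 4 has: H, J.
Demand: 1 + 1 = 2.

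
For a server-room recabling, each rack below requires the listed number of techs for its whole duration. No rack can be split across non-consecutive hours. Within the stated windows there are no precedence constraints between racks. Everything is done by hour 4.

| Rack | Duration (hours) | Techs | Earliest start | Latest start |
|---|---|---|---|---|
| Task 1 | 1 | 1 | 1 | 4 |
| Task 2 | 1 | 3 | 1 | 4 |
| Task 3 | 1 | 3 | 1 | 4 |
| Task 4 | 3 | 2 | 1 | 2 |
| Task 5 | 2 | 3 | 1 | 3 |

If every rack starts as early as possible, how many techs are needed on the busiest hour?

Early-start schedule: Task 1@1, Task 2@1, Task 3@1, Task 4@1, Task 5@1.
Load per hour: hour 1: 12, hour 2: 5, hour 3: 2, hour 4: 0.
Peak is 12.

12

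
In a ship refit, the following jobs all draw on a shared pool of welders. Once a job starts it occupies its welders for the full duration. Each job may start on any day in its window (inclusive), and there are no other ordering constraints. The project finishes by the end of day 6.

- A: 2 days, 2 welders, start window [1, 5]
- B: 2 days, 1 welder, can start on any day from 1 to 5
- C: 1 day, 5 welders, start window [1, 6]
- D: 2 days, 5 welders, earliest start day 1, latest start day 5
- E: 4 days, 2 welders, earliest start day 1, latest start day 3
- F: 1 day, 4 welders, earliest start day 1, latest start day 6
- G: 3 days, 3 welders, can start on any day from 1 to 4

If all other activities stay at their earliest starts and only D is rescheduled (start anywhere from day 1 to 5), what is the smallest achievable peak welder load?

D@1: d1:22  d2:13  d3:5  d4:2  d5:0  d6:0 → peak 22
D@2: d1:17  d2:13  d3:10  d4:2  d5:0  d6:0 → peak 17
D@3: d1:17  d2:8  d3:10  d4:7  d5:0  d6:0 → peak 17
D@4: d1:17  d2:8  d3:5  d4:7  d5:5  d6:0 → peak 17
D@5: d1:17  d2:8  d3:5  d4:2  d5:5  d6:5 → peak 17
Best is D@2, peak 17.

17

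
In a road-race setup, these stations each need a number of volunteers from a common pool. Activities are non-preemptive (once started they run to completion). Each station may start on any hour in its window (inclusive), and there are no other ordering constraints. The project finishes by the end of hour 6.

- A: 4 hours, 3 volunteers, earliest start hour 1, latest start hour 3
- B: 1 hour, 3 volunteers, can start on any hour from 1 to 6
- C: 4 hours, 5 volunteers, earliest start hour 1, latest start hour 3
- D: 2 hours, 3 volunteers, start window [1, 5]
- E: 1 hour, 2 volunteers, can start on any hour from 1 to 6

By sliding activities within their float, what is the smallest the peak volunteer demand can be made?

8

Early-start (A@1, B@1, C@1, D@1, E@1) gives peak 16: h1:16  h2:11  h3:8  h4:8  h5:0  h6:0.
Shift C→2, D→5.
Schedule A@1, B@1, C@2, D@5, E@1: h1:8  h2:8  h3:8  h4:8  h5:8  h6:3 — peak 8.
Total volunteer-hours = 43 over 6 hours ⇒ peak ≥ ⌈43/6⌉ = 8, so 8 is optimal.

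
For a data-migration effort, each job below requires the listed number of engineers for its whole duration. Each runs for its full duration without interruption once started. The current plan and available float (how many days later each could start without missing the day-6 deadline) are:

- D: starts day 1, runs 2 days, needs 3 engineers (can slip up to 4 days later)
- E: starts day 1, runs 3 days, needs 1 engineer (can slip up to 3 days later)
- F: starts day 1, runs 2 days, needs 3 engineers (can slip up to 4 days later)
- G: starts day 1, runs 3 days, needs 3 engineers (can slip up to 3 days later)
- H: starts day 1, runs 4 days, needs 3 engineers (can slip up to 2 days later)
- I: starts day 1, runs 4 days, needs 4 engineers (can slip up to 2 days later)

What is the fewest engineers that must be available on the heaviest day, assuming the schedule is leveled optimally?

10

Early-start (D@1, E@1, F@1, G@1, H@1, I@1) gives peak 17: d1:17  d2:17  d3:11  d4:7  d5:0  d6:0.
Shift G→4, I→3.
Schedule D@1, E@1, F@1, G@4, H@1, I@3: d1:10  d2:10  d3:8  d4:10  d5:7  d6:7 — peak 10.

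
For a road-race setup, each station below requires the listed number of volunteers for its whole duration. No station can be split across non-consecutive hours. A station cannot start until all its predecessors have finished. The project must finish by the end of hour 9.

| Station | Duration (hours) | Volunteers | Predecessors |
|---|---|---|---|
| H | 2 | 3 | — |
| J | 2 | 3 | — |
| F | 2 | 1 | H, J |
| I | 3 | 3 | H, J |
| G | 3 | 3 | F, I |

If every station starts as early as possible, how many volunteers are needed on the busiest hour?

6

Early-start schedule: H@1, J@1, F@3, I@3, G@6.
Load per hour: hour 1: 6, hour 2: 6, hour 3: 4, hour 4: 4, hour 5: 3, hour 6: 3, hour 7: 3, hour 8: 3, hour 9: 0.
Peak is 6.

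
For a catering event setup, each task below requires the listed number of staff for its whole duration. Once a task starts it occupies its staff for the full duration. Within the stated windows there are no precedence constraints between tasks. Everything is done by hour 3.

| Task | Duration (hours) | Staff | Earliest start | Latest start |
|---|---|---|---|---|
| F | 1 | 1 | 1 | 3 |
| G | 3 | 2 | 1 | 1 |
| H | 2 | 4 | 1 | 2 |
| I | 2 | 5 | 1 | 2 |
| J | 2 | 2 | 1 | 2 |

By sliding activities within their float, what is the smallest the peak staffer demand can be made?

Early-start (F@1, G@1, H@1, I@1, J@1) gives peak 14: h1:14  h2:13  h3:2.
Shift J→2.
Schedule F@1, G@1, H@1, I@1, J@2: h1:12  h2:13  h3:4 — peak 13.
No arrangement of the 24 feasible schedules does better.

13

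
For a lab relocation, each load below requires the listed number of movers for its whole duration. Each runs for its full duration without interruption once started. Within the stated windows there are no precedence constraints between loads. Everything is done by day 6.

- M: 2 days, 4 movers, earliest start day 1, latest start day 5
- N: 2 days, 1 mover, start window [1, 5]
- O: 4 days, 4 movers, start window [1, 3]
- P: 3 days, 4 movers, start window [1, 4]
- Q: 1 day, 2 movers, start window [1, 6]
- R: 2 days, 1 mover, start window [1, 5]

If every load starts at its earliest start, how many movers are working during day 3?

8

At early start, day 3 has: O, P.
Demand: 4 + 4 = 8.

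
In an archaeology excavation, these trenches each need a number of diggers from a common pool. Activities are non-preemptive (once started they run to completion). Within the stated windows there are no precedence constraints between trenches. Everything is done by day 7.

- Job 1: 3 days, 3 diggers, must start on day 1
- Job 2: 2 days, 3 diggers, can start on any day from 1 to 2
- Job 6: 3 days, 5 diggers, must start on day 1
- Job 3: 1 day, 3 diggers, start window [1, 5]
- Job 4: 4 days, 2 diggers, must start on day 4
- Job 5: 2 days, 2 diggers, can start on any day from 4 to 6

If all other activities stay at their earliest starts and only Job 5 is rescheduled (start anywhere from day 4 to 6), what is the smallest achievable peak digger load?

14

Job 5@4: d1:14  d2:11  d3:8  d4:4  d5:4  d6:2  d7:2 → peak 14
Job 5@5: d1:14  d2:11  d3:8  d4:2  d5:4  d6:4  d7:2 → peak 14
Job 5@6: d1:14  d2:11  d3:8  d4:2  d5:2  d6:4  d7:4 → peak 14
Best is Job 5@4, peak 14.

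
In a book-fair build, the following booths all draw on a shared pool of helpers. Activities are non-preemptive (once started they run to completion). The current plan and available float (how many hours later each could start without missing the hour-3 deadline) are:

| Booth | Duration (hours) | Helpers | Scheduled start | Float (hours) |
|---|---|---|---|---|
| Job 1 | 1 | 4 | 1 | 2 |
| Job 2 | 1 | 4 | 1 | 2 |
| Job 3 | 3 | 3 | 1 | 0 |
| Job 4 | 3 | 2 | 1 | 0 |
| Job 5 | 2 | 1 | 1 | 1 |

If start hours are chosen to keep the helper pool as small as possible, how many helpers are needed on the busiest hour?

Early-start (Job 1@1, Job 2@1, Job 3@1, Job 4@1, Job 5@1) gives peak 14: h1:14  h2:6  h3:5.
Shift Job 2→2.
Schedule Job 1@1, Job 2@2, Job 3@1, Job 4@1, Job 5@1: h1:10  h2:10  h3:5 — peak 10.
No arrangement of the 18 feasible schedules does better.

10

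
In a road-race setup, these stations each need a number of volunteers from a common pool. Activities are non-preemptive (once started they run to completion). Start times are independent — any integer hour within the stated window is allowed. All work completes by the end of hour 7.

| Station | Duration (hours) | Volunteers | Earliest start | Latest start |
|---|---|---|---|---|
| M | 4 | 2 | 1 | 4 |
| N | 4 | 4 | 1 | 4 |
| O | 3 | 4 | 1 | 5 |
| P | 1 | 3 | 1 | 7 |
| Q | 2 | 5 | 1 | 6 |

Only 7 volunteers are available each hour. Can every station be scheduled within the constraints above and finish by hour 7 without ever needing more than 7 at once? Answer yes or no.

The minimum achievable peak is 8; 7 < 8, so no feasible schedule stays within the cap.

no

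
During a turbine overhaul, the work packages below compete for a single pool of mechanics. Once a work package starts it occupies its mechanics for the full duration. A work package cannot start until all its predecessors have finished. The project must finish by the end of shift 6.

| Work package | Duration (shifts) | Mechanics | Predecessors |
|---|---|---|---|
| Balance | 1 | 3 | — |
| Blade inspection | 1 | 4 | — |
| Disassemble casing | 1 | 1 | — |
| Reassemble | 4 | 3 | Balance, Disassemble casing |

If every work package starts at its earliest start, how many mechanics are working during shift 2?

3

At early start, shift 2 has: Reassemble.
Demand: 3 = 3.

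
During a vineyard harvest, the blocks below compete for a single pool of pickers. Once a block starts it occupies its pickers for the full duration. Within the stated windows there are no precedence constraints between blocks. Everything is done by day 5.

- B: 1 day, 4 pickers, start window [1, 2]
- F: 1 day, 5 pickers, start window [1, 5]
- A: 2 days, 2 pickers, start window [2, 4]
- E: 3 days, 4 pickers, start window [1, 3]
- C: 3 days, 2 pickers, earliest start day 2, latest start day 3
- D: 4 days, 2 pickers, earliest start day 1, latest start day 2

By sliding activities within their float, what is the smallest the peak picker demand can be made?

Early-start (B@1, F@1, A@2, E@1, C@2, D@1) gives peak 15: d1:15  d2:10  d3:10  d4:4  d5:0.
Shift F→5, A→4, D→2.
Schedule B@1, F@5, A@4, E@1, C@2, D@2: d1:8  d2:8  d3:8  d4:6  d5:9 — peak 9.

9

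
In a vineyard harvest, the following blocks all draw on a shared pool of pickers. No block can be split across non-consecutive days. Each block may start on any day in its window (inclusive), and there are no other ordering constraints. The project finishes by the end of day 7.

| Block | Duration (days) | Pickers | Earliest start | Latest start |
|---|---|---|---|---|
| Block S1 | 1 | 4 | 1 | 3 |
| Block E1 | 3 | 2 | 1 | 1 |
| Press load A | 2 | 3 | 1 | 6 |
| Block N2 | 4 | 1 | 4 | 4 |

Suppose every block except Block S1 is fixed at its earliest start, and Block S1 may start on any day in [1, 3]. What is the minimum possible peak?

Block S1@1: d1:9  d2:5  d3:2  d4:1  d5:1  d6:1  d7:1 → peak 9
Block S1@2: d1:5  d2:9  d3:2  d4:1  d5:1  d6:1  d7:1 → peak 9
Block S1@3: d1:5  d2:5  d3:6  d4:1  d5:1  d6:1  d7:1 → peak 6
Best is Block S1@3, peak 6.

6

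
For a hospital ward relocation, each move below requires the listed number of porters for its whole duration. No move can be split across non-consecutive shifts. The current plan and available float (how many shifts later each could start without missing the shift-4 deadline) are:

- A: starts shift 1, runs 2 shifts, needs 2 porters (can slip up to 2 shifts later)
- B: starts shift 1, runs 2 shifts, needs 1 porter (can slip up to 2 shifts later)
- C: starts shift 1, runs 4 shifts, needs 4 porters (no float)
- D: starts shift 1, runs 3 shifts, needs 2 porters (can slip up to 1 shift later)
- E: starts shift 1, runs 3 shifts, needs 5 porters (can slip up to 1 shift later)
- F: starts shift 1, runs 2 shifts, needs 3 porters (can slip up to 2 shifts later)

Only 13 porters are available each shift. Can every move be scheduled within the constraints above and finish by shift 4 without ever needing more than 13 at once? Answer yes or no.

no

The minimum achievable peak is 14; 13 < 14, so no feasible schedule stays within the cap.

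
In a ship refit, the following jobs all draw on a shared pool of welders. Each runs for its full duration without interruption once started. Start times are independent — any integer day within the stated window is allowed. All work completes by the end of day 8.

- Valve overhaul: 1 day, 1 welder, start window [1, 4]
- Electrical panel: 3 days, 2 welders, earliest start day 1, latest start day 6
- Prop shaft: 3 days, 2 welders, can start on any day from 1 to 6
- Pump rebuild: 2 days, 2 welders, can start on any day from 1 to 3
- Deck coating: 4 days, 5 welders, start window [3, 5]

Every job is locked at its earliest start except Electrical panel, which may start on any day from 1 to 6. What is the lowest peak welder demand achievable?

7

Electrical panel@1: d1:7  d2:6  d3:9  d4:5  d5:5  d6:5  d7:0  d8:0 → peak 9
Electrical panel@2: d1:5  d2:6  d3:9  d4:7  d5:5  d6:5  d7:0  d8:0 → peak 9
Electrical panel@3: d1:5  d2:4  d3:9  d4:7  d5:7  d6:5  d7:0  d8:0 → peak 9
Electrical panel@4: d1:5  d2:4  d3:7  d4:7  d5:7  d6:7  d7:0  d8:0 → peak 7
Electrical panel@5: d1:5  d2:4  d3:7  d4:5  d5:7  d6:7  d7:2  d8:0 → peak 7
Electrical panel@6: d1:5  d2:4  d3:7  d4:5  d5:5  d6:7  d7:2  d8:2 → peak 7
Best is Electrical panel@4, peak 7.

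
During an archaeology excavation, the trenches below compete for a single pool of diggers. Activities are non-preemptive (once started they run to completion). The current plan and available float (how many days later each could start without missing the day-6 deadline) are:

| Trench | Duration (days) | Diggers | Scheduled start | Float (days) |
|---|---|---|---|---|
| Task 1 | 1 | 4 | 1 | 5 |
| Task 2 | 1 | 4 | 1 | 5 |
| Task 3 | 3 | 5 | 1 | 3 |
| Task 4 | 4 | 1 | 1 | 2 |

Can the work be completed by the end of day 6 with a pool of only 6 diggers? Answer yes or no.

Schedule Task 1@1, Task 2@2, Task 3@3, Task 4@1: d1:5  d2:5  d3:6  d4:6  d5:5  d6:0 — peak 6 ≤ 6.

yes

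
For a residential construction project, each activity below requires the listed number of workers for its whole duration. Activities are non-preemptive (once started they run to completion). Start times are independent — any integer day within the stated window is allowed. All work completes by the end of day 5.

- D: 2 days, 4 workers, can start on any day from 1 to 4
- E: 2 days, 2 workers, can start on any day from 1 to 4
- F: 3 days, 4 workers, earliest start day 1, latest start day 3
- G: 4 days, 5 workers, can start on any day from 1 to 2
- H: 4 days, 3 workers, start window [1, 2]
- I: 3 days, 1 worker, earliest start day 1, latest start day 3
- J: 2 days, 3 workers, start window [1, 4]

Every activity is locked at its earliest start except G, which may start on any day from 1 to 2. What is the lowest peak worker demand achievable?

G@1: d1:22  d2:22  d3:13  d4:8  d5:0 → peak 22
G@2: d1:17  d2:22  d3:13  d4:8  d5:5 → peak 22
Best is G@1, peak 22.

22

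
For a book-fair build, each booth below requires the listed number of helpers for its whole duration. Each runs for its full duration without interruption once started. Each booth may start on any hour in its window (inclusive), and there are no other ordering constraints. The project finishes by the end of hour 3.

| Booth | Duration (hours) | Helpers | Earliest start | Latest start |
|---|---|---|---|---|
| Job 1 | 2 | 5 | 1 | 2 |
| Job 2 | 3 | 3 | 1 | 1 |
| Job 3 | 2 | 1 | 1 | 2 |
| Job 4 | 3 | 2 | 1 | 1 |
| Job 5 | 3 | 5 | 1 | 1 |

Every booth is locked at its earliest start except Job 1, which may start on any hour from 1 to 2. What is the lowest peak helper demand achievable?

16

Job 1@1: h1:16  h2:16  h3:10 → peak 16
Job 1@2: h1:11  h2:16  h3:15 → peak 16
Best is Job 1@1, peak 16.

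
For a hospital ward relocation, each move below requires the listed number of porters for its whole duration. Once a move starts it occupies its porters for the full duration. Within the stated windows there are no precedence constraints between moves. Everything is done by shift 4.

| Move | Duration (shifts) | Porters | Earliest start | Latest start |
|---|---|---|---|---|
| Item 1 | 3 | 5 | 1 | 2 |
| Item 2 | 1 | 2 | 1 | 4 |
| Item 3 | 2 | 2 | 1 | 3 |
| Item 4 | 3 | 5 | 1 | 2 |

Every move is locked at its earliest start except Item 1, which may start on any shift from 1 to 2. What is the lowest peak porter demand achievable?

Item 1@1: s1:14  s2:12  s3:10  s4:0 → peak 14
Item 1@2: s1:9  s2:12  s3:10  s4:5 → peak 12
Best is Item 1@2, peak 12.

12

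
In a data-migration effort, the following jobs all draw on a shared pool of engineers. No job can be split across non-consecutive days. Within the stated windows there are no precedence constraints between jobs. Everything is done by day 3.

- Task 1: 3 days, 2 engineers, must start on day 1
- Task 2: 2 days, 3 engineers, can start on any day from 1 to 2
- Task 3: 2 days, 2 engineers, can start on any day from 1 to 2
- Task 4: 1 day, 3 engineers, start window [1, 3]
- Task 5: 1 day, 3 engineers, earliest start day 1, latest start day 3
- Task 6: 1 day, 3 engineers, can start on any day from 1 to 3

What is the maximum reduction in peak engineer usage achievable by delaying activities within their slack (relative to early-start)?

Early-start peak: d1:16  d2:7  d3:2 ⇒ 16.
Leveled (Task 1@1, Task 2@1, Task 3@1, Task 4@1, Task 5@2, Task 6@3): d1:10  d2:10  d3:5 ⇒ 10.
Reduction 16 − 10 = 6.

6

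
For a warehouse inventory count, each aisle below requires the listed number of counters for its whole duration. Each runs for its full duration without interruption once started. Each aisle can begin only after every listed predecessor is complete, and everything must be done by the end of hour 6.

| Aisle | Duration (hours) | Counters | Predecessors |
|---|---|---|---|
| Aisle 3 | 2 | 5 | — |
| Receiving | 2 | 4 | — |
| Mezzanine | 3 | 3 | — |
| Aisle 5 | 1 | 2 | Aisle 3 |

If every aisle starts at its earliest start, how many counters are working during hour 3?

5

At early start, hour 3 has: Mezzanine, Aisle 5.
Demand: 3 + 2 = 5.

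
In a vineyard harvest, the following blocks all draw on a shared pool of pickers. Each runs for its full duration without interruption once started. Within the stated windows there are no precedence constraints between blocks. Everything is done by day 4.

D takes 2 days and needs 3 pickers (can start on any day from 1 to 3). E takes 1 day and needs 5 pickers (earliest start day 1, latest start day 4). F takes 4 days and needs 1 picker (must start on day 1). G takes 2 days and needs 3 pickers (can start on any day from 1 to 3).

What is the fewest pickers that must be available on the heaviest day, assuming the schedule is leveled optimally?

7

Early-start (D@1, E@1, F@1, G@1) gives peak 12: d1:12  d2:7  d3:1  d4:1.
Shift E→3.
Schedule D@1, E@3, F@1, G@1: d1:7  d2:7  d3:6  d4:1 — peak 7.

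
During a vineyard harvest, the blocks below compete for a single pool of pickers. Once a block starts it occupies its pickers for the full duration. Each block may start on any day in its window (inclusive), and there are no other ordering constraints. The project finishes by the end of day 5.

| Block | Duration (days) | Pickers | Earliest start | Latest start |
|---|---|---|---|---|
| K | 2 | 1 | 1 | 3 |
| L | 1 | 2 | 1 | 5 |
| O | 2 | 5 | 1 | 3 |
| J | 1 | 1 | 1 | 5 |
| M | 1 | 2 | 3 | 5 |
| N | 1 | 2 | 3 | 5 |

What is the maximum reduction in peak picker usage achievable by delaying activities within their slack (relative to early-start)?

4

Early-start peak: d1:9  d2:6  d3:4  d4:0  d5:0 ⇒ 9.
Leveled (K@1, L@1, O@3, J@1, M@5, N@5): d1:4  d2:1  d3:5  d4:5  d5:4 ⇒ 5.
Reduction 9 − 5 = 4.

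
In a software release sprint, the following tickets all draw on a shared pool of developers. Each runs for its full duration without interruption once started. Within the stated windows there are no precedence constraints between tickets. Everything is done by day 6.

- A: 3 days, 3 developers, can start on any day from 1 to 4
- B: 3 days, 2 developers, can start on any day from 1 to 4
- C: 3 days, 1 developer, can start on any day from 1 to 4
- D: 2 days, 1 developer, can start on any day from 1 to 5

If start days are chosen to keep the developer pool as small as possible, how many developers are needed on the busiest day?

4

Early-start (A@1, B@1, C@1, D@1) gives peak 7: d1:7  d2:7  d3:6  d4:0  d5:0  d6:0.
Shift B→4, D→4.
Schedule A@1, B@4, C@1, D@4: d1:4  d2:4  d3:4  d4:3  d5:3  d6:2 — peak 4.
Total developer-days = 20 over 6 days ⇒ peak ≥ ⌈20/6⌉ = 4, so 4 is optimal.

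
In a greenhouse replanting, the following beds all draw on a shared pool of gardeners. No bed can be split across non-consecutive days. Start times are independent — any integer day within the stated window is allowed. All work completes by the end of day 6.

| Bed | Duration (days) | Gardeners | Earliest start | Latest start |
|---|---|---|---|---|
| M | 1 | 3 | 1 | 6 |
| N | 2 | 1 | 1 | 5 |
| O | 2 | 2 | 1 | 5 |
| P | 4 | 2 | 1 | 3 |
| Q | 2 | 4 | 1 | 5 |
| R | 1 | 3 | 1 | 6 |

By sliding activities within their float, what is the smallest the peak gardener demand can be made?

5

Early-start (M@1, N@1, O@1, P@1, Q@1, R@1) gives peak 15: d1:15  d2:9  d3:2  d4:2  d5:0  d6:0.
Shift N→2, O→2, Q→5, R→4.
Schedule M@1, N@2, O@2, P@1, Q@5, R@4: d1:5  d2:5  d3:5  d4:5  d5:4  d6:4 — peak 5.
Total gardener-days = 28 over 6 days ⇒ peak ≥ ⌈28/6⌉ = 5, so 5 is optimal.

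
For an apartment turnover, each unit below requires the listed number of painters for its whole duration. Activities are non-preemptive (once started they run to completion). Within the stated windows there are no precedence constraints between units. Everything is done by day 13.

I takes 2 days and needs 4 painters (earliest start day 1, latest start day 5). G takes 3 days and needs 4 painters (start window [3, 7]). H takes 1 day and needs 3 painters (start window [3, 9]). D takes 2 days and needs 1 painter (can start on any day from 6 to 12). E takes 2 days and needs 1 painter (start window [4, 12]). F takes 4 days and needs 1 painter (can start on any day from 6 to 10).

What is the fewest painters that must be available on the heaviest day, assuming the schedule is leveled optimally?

Early-start (I@1, G@3, H@3, D@6, E@4, F@6) gives peak 7: d1:4  d2:4  d3:7  d4:5  d5:5  d6:2  d7:2  d8:1  d9:1  d10:0  d11:0  d12:0  d13:0.
Shift H→6, E→7, F→7.
Schedule I@1, G@3, H@6, D@6, E@7, F@7: d1:4  d2:4  d3:4  d4:4  d5:4  d6:4  d7:3  d8:2  d9:1  d10:1  d11:0  d12:0  d13:0 — peak 4.

4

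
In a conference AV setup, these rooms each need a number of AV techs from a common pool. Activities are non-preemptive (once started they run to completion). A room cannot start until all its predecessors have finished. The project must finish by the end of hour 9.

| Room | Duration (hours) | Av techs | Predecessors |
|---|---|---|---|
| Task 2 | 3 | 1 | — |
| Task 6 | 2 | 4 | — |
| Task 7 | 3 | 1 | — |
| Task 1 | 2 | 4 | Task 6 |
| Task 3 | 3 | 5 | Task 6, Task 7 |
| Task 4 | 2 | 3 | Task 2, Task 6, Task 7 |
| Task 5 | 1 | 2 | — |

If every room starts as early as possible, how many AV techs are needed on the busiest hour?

12

Early-start schedule: Task 2@1, Task 6@1, Task 7@1, Task 1@3, Task 3@4, Task 4@4, Task 5@1.
Load per hour: hour 1: 8, hour 2: 6, hour 3: 6, hour 4: 12, hour 5: 8, hour 6: 5, hour 7: 0, hour 8: 0, hour 9: 0.
Peak is 12.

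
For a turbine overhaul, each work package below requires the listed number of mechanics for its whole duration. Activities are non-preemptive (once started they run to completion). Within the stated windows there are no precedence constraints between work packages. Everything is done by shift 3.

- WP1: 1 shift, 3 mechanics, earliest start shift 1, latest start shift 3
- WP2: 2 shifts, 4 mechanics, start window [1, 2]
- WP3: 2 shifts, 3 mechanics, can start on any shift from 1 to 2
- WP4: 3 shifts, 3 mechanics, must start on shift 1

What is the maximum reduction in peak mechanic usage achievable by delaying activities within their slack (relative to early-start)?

Early-start peak: s1:13  s2:10  s3:3 ⇒ 13.
Leveled (WP1@1, WP2@1, WP3@2, WP4@1): s1:10  s2:10  s3:6 ⇒ 10.
Reduction 13 − 10 = 3.

3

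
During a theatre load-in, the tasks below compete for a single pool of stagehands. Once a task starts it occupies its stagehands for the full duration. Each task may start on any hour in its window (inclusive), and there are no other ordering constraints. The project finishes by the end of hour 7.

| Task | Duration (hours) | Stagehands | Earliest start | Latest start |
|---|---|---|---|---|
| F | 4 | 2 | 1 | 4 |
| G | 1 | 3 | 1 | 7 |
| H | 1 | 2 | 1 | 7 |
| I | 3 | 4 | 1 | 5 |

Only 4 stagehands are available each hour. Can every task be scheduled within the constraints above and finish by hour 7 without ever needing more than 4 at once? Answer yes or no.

no

The minimum achievable peak is 5; 4 < 5, so no feasible schedule stays within the cap.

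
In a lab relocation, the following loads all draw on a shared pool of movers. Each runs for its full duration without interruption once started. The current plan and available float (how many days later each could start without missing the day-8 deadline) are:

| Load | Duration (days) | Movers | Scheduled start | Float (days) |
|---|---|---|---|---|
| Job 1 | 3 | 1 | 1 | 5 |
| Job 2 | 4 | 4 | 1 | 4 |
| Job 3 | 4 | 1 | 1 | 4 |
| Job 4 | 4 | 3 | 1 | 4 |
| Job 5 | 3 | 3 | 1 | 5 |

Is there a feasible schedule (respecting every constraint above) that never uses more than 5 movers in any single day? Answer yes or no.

Total mover-days = 44; over 8 days the average is 44/8 > 5, so some day must exceed 5.

no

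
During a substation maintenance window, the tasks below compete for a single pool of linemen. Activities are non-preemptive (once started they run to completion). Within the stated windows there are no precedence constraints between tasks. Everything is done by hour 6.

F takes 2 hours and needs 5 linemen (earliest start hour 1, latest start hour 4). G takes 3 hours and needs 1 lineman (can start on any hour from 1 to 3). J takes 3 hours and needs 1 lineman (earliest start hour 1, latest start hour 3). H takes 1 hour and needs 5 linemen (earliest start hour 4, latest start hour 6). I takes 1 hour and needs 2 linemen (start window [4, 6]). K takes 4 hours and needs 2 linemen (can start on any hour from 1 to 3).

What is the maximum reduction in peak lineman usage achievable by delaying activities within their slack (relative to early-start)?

Early-start peak: h1:9  h2:9  h3:4  h4:9  h5:0  h6:0 ⇒ 9.
Leveled (F@1, G@1, J@1, H@4, I@5, K@3): h1:7  h2:7  h3:4  h4:7  h5:4  h6:2 ⇒ 7.
Reduction 9 − 7 = 2.

2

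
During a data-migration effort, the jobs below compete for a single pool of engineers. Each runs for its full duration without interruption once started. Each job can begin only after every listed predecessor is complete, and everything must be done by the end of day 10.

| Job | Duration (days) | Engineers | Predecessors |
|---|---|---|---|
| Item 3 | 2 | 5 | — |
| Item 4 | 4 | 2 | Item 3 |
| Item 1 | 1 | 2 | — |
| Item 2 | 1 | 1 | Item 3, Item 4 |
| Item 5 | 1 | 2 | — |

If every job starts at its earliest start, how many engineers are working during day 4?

At early start, day 4 has: Item 4.
Demand: 2 = 2.

2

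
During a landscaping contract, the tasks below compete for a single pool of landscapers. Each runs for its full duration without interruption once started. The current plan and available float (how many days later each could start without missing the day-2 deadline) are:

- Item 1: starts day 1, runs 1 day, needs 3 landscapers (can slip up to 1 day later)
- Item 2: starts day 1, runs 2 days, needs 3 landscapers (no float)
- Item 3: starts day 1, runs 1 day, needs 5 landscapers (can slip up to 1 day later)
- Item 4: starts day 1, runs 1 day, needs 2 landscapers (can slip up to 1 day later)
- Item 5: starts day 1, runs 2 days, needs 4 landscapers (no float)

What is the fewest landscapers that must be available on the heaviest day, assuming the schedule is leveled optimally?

Early-start (Item 1@1, Item 2@1, Item 3@1, Item 4@1, Item 5@1) gives peak 17: d1:17  d2:7.
Shift Item 3→2.
Schedule Item 1@1, Item 2@1, Item 3@2, Item 4@1, Item 5@1: d1:12  d2:12 — peak 12.
Total landscaper-days = 24 over 2 days ⇒ peak ≥ ⌈24/2⌉ = 12, so 12 is optimal.

12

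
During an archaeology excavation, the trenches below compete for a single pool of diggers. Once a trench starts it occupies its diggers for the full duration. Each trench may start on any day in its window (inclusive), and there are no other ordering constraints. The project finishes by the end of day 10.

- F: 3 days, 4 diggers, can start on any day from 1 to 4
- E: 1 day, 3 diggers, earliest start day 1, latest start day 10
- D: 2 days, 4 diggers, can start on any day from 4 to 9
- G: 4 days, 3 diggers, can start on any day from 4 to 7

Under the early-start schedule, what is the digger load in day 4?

At early start, day 4 has: D, G.
Demand: 4 + 3 = 7.

7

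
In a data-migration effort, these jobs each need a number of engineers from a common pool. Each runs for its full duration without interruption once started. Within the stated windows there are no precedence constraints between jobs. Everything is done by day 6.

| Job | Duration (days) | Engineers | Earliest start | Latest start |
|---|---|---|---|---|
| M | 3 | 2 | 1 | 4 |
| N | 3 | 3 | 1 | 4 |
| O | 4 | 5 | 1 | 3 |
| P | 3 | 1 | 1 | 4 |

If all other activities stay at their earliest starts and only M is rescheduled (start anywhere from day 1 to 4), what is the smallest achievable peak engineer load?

M@1: d1:11  d2:11  d3:11  d4:5  d5:0  d6:0 → peak 11
M@2: d1:9  d2:11  d3:11  d4:7  d5:0  d6:0 → peak 11
M@3: d1:9  d2:9  d3:11  d4:7  d5:2  d6:0 → peak 11
M@4: d1:9  d2:9  d3:9  d4:7  d5:2  d6:2 → peak 9
Best is M@4, peak 9.

9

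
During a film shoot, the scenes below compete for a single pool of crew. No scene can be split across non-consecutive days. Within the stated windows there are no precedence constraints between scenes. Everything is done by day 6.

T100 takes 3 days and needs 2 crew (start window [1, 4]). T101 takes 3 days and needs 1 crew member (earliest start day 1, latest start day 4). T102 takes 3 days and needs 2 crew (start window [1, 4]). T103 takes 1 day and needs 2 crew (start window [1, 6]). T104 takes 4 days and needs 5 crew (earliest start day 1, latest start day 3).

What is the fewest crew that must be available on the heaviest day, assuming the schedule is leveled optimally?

8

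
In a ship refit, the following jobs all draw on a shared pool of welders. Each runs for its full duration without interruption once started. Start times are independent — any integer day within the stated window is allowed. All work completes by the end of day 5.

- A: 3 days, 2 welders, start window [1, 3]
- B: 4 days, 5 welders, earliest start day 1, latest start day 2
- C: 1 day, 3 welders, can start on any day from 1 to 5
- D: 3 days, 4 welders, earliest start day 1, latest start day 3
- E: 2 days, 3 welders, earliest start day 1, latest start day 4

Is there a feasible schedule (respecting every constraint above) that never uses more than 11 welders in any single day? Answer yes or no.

Schedule A@1, B@1, C@4, D@1, E@4: d1:11  d2:11  d3:11  d4:11  d5:3 — peak 11 ≤ 11.

yes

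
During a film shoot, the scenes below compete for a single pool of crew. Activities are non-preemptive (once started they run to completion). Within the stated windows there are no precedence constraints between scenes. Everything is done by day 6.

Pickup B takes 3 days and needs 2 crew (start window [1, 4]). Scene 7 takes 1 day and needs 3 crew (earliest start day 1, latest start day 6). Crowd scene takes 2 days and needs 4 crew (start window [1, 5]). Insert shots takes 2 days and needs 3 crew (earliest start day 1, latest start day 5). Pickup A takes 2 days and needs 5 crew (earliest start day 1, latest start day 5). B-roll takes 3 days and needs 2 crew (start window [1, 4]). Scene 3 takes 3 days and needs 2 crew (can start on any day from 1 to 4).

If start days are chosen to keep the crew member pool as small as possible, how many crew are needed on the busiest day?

Early-start (Pickup B@1, Scene 7@1, Crowd scene@1, Insert shots@1, Pickup A@1, B-roll@1, Scene 3@1) gives peak 21: d1:21  d2:18  d3:6  d4:0  d5:0  d6:0.
Shift Crowd scene→3, Pickup A→5, B-roll→2, Scene 3→4.
Schedule Pickup B@1, Scene 7@1, Crowd scene@3, Insert shots@1, Pickup A@5, B-roll@2, Scene 3@4: d1:8  d2:7  d3:8  d4:8  d5:7  d6:7 — peak 8.
Total crew member-days = 45 over 6 days ⇒ peak ≥ ⌈45/6⌉ = 8, so 8 is optimal.

8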